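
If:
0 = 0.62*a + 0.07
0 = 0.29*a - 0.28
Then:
No Solution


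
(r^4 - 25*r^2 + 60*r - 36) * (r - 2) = r^5 - 2*r^4 - 25*r^3 + 110*r^2 - 156*r + 72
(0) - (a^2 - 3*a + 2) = -a^2 + 3*a - 2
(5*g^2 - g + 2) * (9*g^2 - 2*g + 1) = 45*g^4 - 19*g^3 + 25*g^2 - 5*g + 2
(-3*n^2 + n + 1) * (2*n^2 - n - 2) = -6*n^4 + 5*n^3 + 7*n^2 - 3*n - 2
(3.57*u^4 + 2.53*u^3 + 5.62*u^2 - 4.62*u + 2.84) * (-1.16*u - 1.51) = -4.1412*u^5 - 8.3255*u^4 - 10.3395*u^3 - 3.127*u^2 + 3.6818*u - 4.2884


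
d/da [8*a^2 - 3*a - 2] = 16*a - 3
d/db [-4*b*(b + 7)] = -8*b - 28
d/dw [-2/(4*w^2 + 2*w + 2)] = (4*w + 1)/(2*w^2 + w + 1)^2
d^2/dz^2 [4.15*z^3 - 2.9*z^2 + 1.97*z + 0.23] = 24.9*z - 5.8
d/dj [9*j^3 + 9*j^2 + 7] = 9*j*(3*j + 2)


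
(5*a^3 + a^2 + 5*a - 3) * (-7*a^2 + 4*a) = -35*a^5 + 13*a^4 - 31*a^3 + 41*a^2 - 12*a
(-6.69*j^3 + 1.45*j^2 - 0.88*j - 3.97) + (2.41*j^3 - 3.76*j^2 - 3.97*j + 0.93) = -4.28*j^3 - 2.31*j^2 - 4.85*j - 3.04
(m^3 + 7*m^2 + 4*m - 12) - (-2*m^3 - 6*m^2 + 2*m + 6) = 3*m^3 + 13*m^2 + 2*m - 18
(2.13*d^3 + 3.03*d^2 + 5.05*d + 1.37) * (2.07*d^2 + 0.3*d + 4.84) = 4.4091*d^5 + 6.9111*d^4 + 21.6717*d^3 + 19.0161*d^2 + 24.853*d + 6.6308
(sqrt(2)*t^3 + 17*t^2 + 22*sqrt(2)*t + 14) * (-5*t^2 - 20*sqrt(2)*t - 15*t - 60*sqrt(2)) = -5*sqrt(2)*t^5 - 125*t^4 - 15*sqrt(2)*t^4 - 450*sqrt(2)*t^3 - 375*t^3 - 1350*sqrt(2)*t^2 - 950*t^2 - 2850*t - 280*sqrt(2)*t - 840*sqrt(2)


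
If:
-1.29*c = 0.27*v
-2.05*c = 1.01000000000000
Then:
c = -0.49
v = 2.35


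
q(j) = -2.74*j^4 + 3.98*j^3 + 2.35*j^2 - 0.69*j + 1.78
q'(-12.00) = 20601.15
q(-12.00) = -63345.62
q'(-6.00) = 2768.31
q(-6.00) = -4320.20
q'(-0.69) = 5.35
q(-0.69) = 1.45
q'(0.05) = -0.43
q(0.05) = 1.75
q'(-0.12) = -1.06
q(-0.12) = 1.89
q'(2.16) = -45.28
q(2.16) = -8.28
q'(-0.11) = -1.05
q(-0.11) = 1.88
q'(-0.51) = 1.47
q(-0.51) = 2.03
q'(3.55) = -323.87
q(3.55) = -228.17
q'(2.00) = -31.21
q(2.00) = -2.20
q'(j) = -10.96*j^3 + 11.94*j^2 + 4.7*j - 0.69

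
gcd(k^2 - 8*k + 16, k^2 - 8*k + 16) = k^2 - 8*k + 16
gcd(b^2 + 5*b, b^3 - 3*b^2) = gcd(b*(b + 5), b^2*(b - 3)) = b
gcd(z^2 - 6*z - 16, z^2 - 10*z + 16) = z - 8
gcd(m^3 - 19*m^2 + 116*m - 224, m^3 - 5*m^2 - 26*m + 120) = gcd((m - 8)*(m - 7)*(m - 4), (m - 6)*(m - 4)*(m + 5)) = m - 4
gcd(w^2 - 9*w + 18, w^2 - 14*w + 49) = 1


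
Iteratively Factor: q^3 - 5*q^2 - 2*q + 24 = (q + 2)*(q^2 - 7*q + 12) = (q - 4)*(q + 2)*(q - 3)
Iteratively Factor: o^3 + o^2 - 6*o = (o)*(o^2 + o - 6) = o*(o - 2)*(o + 3)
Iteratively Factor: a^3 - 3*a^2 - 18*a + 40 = (a - 5)*(a^2 + 2*a - 8) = (a - 5)*(a + 4)*(a - 2)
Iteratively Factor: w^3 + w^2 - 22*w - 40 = (w + 4)*(w^2 - 3*w - 10) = (w - 5)*(w + 4)*(w + 2)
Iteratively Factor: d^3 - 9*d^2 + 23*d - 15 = (d - 3)*(d^2 - 6*d + 5) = (d - 3)*(d - 1)*(d - 5)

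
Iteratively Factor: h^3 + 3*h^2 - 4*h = (h)*(h^2 + 3*h - 4) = h*(h + 4)*(h - 1)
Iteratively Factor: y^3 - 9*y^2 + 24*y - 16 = (y - 4)*(y^2 - 5*y + 4) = (y - 4)^2*(y - 1)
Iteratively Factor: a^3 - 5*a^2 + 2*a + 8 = (a - 2)*(a^2 - 3*a - 4) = (a - 4)*(a - 2)*(a + 1)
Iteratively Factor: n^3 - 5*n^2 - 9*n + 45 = (n + 3)*(n^2 - 8*n + 15) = (n - 3)*(n + 3)*(n - 5)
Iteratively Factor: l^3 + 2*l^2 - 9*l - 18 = (l + 3)*(l^2 - l - 6) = (l - 3)*(l + 3)*(l + 2)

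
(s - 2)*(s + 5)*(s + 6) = s^3 + 9*s^2 + 8*s - 60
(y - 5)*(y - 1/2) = y^2 - 11*y/2 + 5/2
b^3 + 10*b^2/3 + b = b*(b + 1/3)*(b + 3)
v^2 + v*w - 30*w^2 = (v - 5*w)*(v + 6*w)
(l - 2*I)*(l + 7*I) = l^2 + 5*I*l + 14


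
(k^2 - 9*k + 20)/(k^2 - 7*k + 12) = (k - 5)/(k - 3)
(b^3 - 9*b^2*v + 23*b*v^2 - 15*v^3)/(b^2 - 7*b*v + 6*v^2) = (-b^2 + 8*b*v - 15*v^2)/(-b + 6*v)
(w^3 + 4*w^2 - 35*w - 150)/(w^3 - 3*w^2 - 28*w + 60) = (w + 5)/(w - 2)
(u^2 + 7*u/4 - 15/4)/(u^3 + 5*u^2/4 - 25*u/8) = 2*(u + 3)/(u*(2*u + 5))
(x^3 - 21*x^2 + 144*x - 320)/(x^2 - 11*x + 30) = (x^2 - 16*x + 64)/(x - 6)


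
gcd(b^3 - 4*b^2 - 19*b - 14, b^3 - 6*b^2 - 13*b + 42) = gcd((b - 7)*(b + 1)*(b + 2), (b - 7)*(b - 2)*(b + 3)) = b - 7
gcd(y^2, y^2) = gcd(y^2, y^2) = y^2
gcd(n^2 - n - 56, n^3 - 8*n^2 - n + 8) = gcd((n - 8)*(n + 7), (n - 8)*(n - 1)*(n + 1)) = n - 8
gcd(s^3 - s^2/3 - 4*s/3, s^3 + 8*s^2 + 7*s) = s^2 + s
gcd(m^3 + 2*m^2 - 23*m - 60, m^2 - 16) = m + 4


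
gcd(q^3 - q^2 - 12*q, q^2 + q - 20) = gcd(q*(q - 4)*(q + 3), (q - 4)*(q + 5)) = q - 4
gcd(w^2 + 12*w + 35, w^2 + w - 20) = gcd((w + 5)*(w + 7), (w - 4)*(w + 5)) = w + 5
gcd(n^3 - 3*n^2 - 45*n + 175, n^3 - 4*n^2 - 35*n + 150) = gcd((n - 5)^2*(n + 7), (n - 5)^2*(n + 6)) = n^2 - 10*n + 25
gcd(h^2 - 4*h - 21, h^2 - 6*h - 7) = h - 7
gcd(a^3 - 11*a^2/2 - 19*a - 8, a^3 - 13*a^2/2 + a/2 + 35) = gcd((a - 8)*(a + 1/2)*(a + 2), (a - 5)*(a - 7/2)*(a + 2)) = a + 2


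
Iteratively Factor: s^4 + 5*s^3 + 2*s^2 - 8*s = (s + 2)*(s^3 + 3*s^2 - 4*s) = (s + 2)*(s + 4)*(s^2 - s) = s*(s + 2)*(s + 4)*(s - 1)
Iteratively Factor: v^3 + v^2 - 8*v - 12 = (v + 2)*(v^2 - v - 6) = (v + 2)^2*(v - 3)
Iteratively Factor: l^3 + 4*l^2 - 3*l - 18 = (l + 3)*(l^2 + l - 6) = (l + 3)^2*(l - 2)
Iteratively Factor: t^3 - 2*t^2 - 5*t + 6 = (t - 3)*(t^2 + t - 2) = (t - 3)*(t - 1)*(t + 2)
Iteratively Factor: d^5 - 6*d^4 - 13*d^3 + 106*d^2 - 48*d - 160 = (d - 2)*(d^4 - 4*d^3 - 21*d^2 + 64*d + 80) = (d - 5)*(d - 2)*(d^3 + d^2 - 16*d - 16) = (d - 5)*(d - 2)*(d + 1)*(d^2 - 16) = (d - 5)*(d - 2)*(d + 1)*(d + 4)*(d - 4)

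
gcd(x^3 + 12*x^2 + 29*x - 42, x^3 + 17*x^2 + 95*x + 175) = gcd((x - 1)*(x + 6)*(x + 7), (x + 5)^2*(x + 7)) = x + 7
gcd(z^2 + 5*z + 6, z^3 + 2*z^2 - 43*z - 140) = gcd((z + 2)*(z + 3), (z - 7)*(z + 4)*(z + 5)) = 1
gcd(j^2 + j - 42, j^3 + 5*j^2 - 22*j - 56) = j + 7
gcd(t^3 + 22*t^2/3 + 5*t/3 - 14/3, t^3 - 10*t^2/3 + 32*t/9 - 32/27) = t - 2/3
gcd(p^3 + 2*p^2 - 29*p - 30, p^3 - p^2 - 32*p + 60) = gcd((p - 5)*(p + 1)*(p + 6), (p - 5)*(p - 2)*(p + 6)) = p^2 + p - 30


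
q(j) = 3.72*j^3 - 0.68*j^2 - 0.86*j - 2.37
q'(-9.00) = 915.34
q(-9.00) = -2761.59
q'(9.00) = 890.86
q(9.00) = 2646.69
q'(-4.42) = 223.18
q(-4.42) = -333.08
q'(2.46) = 63.33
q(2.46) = 46.78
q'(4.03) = 174.91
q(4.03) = 226.60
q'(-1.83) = 39.00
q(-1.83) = -25.87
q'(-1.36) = 21.63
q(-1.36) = -11.82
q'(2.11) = 45.96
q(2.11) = 27.73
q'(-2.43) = 68.34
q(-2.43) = -57.67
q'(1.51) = 22.53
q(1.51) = 7.59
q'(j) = 11.16*j^2 - 1.36*j - 0.86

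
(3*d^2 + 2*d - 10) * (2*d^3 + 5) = 6*d^5 + 4*d^4 - 20*d^3 + 15*d^2 + 10*d - 50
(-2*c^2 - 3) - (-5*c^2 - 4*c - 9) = 3*c^2 + 4*c + 6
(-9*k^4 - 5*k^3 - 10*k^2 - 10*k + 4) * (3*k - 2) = -27*k^5 + 3*k^4 - 20*k^3 - 10*k^2 + 32*k - 8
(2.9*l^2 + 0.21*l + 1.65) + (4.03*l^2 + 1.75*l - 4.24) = 6.93*l^2 + 1.96*l - 2.59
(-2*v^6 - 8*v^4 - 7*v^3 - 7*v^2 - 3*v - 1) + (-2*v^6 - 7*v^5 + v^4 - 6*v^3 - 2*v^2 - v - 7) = -4*v^6 - 7*v^5 - 7*v^4 - 13*v^3 - 9*v^2 - 4*v - 8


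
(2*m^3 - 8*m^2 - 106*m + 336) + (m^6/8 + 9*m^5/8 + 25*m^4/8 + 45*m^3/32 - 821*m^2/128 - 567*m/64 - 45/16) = m^6/8 + 9*m^5/8 + 25*m^4/8 + 109*m^3/32 - 1845*m^2/128 - 7351*m/64 + 5331/16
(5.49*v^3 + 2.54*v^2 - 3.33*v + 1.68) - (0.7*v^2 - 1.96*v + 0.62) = 5.49*v^3 + 1.84*v^2 - 1.37*v + 1.06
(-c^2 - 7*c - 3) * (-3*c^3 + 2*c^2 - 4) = 3*c^5 + 19*c^4 - 5*c^3 - 2*c^2 + 28*c + 12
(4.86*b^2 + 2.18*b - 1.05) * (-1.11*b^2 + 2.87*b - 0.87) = -5.3946*b^4 + 11.5284*b^3 + 3.1939*b^2 - 4.9101*b + 0.9135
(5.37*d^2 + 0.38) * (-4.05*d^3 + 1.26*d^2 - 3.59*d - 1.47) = -21.7485*d^5 + 6.7662*d^4 - 20.8173*d^3 - 7.4151*d^2 - 1.3642*d - 0.5586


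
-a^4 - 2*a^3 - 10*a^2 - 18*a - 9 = (a - 3*I)*(a + 3*I)*(I*a + I)^2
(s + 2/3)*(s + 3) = s^2 + 11*s/3 + 2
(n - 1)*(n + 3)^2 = n^3 + 5*n^2 + 3*n - 9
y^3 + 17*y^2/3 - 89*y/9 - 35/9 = (y - 5/3)*(y + 1/3)*(y + 7)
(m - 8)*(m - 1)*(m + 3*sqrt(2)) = m^3 - 9*m^2 + 3*sqrt(2)*m^2 - 27*sqrt(2)*m + 8*m + 24*sqrt(2)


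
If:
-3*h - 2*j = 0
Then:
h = -2*j/3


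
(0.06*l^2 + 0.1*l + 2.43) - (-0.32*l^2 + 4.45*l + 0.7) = 0.38*l^2 - 4.35*l + 1.73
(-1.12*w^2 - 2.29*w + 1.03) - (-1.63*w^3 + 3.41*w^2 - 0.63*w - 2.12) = 1.63*w^3 - 4.53*w^2 - 1.66*w + 3.15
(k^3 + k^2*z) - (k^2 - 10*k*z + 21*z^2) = k^3 + k^2*z - k^2 + 10*k*z - 21*z^2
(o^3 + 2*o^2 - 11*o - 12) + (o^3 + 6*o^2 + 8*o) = 2*o^3 + 8*o^2 - 3*o - 12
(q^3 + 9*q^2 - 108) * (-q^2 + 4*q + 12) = -q^5 - 5*q^4 + 48*q^3 + 216*q^2 - 432*q - 1296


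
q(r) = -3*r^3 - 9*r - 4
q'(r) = -9*r^2 - 9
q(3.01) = -112.90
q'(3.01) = -90.54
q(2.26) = -58.97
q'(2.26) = -54.97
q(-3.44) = 149.08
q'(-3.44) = -115.50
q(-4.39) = 289.32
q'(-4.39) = -182.45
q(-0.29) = -1.32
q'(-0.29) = -9.76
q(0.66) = -10.80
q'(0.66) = -12.92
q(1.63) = -31.66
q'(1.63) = -32.91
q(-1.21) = 12.20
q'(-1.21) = -22.18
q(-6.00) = 698.00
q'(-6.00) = -333.00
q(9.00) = -2272.00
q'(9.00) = -738.00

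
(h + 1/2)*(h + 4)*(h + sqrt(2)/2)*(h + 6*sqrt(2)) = h^4 + 9*h^3/2 + 13*sqrt(2)*h^3/2 + 8*h^2 + 117*sqrt(2)*h^2/4 + 13*sqrt(2)*h + 27*h + 12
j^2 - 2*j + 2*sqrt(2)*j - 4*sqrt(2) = (j - 2)*(j + 2*sqrt(2))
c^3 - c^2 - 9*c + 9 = (c - 3)*(c - 1)*(c + 3)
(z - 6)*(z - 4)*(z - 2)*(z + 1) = z^4 - 11*z^3 + 32*z^2 - 4*z - 48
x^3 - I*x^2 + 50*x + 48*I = (x - 8*I)*(x + I)*(x + 6*I)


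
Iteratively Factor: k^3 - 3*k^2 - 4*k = (k)*(k^2 - 3*k - 4) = k*(k + 1)*(k - 4)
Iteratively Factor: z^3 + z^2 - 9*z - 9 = (z - 3)*(z^2 + 4*z + 3) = (z - 3)*(z + 3)*(z + 1)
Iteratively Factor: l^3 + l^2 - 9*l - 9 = (l + 1)*(l^2 - 9) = (l - 3)*(l + 1)*(l + 3)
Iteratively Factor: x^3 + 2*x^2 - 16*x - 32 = (x - 4)*(x^2 + 6*x + 8) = (x - 4)*(x + 2)*(x + 4)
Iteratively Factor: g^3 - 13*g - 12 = (g + 3)*(g^2 - 3*g - 4) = (g - 4)*(g + 3)*(g + 1)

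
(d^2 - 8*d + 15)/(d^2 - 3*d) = (d - 5)/d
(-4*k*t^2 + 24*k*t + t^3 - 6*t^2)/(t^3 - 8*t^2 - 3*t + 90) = t*(-4*k + t)/(t^2 - 2*t - 15)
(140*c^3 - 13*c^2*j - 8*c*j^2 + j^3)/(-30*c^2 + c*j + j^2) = (-28*c^2 - 3*c*j + j^2)/(6*c + j)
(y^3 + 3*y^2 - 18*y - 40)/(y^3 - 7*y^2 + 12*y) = (y^2 + 7*y + 10)/(y*(y - 3))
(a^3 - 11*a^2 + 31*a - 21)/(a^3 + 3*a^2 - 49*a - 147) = (a^2 - 4*a + 3)/(a^2 + 10*a + 21)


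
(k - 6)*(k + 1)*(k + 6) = k^3 + k^2 - 36*k - 36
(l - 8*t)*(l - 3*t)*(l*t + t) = l^3*t - 11*l^2*t^2 + l^2*t + 24*l*t^3 - 11*l*t^2 + 24*t^3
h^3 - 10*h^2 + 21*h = h*(h - 7)*(h - 3)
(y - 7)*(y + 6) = y^2 - y - 42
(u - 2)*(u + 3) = u^2 + u - 6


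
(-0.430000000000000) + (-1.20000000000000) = -1.63000000000000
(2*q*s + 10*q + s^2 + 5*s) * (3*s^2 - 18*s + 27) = 6*q*s^3 - 6*q*s^2 - 126*q*s + 270*q + 3*s^4 - 3*s^3 - 63*s^2 + 135*s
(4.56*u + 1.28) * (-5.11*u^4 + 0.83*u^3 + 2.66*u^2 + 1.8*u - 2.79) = -23.3016*u^5 - 2.756*u^4 + 13.192*u^3 + 11.6128*u^2 - 10.4184*u - 3.5712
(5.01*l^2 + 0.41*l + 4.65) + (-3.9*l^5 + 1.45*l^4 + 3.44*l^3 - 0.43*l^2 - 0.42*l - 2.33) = -3.9*l^5 + 1.45*l^4 + 3.44*l^3 + 4.58*l^2 - 0.01*l + 2.32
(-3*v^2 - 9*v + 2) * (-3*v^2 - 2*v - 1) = 9*v^4 + 33*v^3 + 15*v^2 + 5*v - 2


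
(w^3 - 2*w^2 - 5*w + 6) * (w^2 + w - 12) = w^5 - w^4 - 19*w^3 + 25*w^2 + 66*w - 72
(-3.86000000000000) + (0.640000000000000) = -3.22000000000000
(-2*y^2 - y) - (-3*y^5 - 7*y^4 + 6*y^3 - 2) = 3*y^5 + 7*y^4 - 6*y^3 - 2*y^2 - y + 2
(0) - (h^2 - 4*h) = -h^2 + 4*h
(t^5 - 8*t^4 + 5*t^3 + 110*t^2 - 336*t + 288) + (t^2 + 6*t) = t^5 - 8*t^4 + 5*t^3 + 111*t^2 - 330*t + 288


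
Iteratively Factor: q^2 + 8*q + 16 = (q + 4)*(q + 4)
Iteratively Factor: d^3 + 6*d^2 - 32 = (d - 2)*(d^2 + 8*d + 16) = (d - 2)*(d + 4)*(d + 4)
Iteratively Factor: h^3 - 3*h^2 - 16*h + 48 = (h + 4)*(h^2 - 7*h + 12) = (h - 4)*(h + 4)*(h - 3)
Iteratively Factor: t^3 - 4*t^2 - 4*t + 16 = (t - 4)*(t^2 - 4) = (t - 4)*(t + 2)*(t - 2)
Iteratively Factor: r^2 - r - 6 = (r - 3)*(r + 2)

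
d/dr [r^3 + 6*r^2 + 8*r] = 3*r^2 + 12*r + 8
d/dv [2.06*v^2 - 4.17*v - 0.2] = 4.12*v - 4.17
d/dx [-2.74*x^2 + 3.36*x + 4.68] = 3.36 - 5.48*x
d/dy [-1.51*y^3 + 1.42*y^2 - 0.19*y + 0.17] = -4.53*y^2 + 2.84*y - 0.19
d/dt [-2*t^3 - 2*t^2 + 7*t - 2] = -6*t^2 - 4*t + 7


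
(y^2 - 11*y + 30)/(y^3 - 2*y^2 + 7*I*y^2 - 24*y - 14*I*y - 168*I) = (y - 5)/(y^2 + y*(4 + 7*I) + 28*I)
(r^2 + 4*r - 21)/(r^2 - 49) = (r - 3)/(r - 7)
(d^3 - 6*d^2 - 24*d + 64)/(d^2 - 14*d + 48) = (d^2 + 2*d - 8)/(d - 6)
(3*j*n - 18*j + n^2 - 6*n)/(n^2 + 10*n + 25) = (3*j*n - 18*j + n^2 - 6*n)/(n^2 + 10*n + 25)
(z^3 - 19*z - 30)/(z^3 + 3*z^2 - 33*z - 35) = (z^2 + 5*z + 6)/(z^2 + 8*z + 7)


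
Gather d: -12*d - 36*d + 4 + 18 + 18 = 40 - 48*d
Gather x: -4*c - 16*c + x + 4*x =-20*c + 5*x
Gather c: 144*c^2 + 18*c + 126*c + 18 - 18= 144*c^2 + 144*c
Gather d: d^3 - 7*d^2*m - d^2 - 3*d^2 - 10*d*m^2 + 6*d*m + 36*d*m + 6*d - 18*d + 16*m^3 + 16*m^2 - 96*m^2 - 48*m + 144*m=d^3 + d^2*(-7*m - 4) + d*(-10*m^2 + 42*m - 12) + 16*m^3 - 80*m^2 + 96*m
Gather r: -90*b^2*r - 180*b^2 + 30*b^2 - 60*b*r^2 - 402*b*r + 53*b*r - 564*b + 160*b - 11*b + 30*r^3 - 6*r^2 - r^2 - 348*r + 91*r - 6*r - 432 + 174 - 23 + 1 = -150*b^2 - 415*b + 30*r^3 + r^2*(-60*b - 7) + r*(-90*b^2 - 349*b - 263) - 280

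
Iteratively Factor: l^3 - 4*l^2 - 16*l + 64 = (l + 4)*(l^2 - 8*l + 16) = (l - 4)*(l + 4)*(l - 4)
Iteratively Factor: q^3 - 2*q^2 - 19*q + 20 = (q - 5)*(q^2 + 3*q - 4) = (q - 5)*(q - 1)*(q + 4)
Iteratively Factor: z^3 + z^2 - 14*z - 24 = (z + 3)*(z^2 - 2*z - 8) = (z - 4)*(z + 3)*(z + 2)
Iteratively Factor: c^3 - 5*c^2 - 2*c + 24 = (c - 3)*(c^2 - 2*c - 8) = (c - 4)*(c - 3)*(c + 2)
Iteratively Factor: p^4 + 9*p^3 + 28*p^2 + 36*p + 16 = (p + 1)*(p^3 + 8*p^2 + 20*p + 16) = (p + 1)*(p + 2)*(p^2 + 6*p + 8) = (p + 1)*(p + 2)^2*(p + 4)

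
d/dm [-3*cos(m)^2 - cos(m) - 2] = (6*cos(m) + 1)*sin(m)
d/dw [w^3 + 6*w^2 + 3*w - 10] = 3*w^2 + 12*w + 3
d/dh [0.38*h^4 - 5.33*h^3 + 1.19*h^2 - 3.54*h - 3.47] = 1.52*h^3 - 15.99*h^2 + 2.38*h - 3.54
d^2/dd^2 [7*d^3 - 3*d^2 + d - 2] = 42*d - 6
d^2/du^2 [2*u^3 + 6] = 12*u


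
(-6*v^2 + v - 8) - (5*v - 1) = -6*v^2 - 4*v - 7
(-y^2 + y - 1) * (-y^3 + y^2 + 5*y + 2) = y^5 - 2*y^4 - 3*y^3 + 2*y^2 - 3*y - 2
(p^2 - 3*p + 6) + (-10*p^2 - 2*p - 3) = -9*p^2 - 5*p + 3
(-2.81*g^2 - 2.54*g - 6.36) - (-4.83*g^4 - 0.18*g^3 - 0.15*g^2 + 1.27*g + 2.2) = 4.83*g^4 + 0.18*g^3 - 2.66*g^2 - 3.81*g - 8.56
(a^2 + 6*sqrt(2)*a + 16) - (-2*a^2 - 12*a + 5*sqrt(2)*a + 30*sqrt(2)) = 3*a^2 + sqrt(2)*a + 12*a - 30*sqrt(2) + 16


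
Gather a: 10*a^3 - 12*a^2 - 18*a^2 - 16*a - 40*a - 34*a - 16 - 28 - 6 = 10*a^3 - 30*a^2 - 90*a - 50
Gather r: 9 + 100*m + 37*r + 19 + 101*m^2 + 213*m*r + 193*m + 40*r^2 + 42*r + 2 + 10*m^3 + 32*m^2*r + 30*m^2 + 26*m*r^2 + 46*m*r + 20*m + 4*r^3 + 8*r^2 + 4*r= 10*m^3 + 131*m^2 + 313*m + 4*r^3 + r^2*(26*m + 48) + r*(32*m^2 + 259*m + 83) + 30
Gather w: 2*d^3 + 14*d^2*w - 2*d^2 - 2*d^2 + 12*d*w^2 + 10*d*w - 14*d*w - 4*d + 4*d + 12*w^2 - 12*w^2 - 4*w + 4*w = 2*d^3 - 4*d^2 + 12*d*w^2 + w*(14*d^2 - 4*d)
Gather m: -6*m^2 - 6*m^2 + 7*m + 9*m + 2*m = -12*m^2 + 18*m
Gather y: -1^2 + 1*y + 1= y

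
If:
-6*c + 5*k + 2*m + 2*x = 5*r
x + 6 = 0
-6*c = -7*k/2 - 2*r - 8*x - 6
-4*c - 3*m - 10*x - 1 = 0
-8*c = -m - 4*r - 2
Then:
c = 3637/516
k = 6881/387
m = 3974/387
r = 8537/774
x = -6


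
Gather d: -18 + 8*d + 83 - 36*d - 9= 56 - 28*d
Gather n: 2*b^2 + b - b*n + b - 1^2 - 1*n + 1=2*b^2 + 2*b + n*(-b - 1)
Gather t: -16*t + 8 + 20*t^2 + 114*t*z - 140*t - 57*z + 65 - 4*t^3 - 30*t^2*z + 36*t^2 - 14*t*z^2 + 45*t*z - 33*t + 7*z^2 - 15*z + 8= -4*t^3 + t^2*(56 - 30*z) + t*(-14*z^2 + 159*z - 189) + 7*z^2 - 72*z + 81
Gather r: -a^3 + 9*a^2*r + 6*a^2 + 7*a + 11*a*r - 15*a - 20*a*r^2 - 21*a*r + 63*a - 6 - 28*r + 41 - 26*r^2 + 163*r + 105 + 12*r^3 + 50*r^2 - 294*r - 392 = -a^3 + 6*a^2 + 55*a + 12*r^3 + r^2*(24 - 20*a) + r*(9*a^2 - 10*a - 159) - 252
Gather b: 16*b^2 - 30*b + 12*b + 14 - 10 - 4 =16*b^2 - 18*b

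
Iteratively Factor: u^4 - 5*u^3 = (u)*(u^3 - 5*u^2) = u*(u - 5)*(u^2) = u^2*(u - 5)*(u)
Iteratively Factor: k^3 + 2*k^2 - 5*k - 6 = (k + 1)*(k^2 + k - 6) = (k + 1)*(k + 3)*(k - 2)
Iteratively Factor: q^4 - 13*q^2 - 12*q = (q)*(q^3 - 13*q - 12) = q*(q + 1)*(q^2 - q - 12) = q*(q - 4)*(q + 1)*(q + 3)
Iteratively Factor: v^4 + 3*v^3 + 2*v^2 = (v + 1)*(v^3 + 2*v^2) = v*(v + 1)*(v^2 + 2*v) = v*(v + 1)*(v + 2)*(v)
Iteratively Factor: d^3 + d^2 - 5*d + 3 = (d + 3)*(d^2 - 2*d + 1) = (d - 1)*(d + 3)*(d - 1)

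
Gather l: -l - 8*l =-9*l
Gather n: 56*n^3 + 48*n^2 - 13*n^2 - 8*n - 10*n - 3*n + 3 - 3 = 56*n^3 + 35*n^2 - 21*n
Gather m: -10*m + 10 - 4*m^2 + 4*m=-4*m^2 - 6*m + 10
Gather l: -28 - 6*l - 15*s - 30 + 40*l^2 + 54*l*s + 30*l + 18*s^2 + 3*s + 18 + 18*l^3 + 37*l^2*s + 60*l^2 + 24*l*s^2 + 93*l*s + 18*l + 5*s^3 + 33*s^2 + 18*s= 18*l^3 + l^2*(37*s + 100) + l*(24*s^2 + 147*s + 42) + 5*s^3 + 51*s^2 + 6*s - 40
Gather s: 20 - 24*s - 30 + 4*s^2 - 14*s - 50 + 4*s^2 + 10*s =8*s^2 - 28*s - 60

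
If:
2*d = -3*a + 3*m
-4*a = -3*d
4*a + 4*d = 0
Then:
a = 0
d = 0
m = 0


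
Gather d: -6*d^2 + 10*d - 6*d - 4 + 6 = -6*d^2 + 4*d + 2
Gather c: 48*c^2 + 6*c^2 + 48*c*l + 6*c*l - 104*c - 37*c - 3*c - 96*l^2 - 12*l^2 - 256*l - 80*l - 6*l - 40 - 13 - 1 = 54*c^2 + c*(54*l - 144) - 108*l^2 - 342*l - 54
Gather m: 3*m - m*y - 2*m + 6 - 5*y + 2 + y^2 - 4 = m*(1 - y) + y^2 - 5*y + 4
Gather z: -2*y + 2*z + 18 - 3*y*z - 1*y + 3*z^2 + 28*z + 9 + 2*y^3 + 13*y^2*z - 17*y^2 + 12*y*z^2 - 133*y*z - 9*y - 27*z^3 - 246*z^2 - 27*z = 2*y^3 - 17*y^2 - 12*y - 27*z^3 + z^2*(12*y - 243) + z*(13*y^2 - 136*y + 3) + 27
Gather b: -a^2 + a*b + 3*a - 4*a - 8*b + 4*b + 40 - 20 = -a^2 - a + b*(a - 4) + 20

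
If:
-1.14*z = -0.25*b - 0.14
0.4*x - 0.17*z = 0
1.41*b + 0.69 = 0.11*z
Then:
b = -0.49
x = 0.01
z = 0.02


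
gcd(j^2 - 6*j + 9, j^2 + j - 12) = j - 3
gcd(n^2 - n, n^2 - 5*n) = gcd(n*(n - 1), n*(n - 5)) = n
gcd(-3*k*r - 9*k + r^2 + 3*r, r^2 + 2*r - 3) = r + 3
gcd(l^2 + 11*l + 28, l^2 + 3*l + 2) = 1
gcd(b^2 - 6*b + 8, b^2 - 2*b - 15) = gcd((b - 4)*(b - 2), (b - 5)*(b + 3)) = 1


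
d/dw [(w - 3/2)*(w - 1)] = 2*w - 5/2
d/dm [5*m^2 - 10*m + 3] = 10*m - 10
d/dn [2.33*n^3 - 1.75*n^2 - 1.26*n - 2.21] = 6.99*n^2 - 3.5*n - 1.26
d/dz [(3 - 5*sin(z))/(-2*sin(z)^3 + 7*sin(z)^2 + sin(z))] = (-20*sin(z)^3 + 53*sin(z)^2 - 42*sin(z) - 3)*cos(z)/((7*sin(z) + cos(2*z))^2*sin(z)^2)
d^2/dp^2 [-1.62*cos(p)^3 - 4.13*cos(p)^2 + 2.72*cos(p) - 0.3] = -1.505*cos(p) + 8.26*cos(2*p) + 3.645*cos(3*p)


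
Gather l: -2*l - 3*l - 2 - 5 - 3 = -5*l - 10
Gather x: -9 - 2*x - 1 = -2*x - 10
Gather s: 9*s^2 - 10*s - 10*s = 9*s^2 - 20*s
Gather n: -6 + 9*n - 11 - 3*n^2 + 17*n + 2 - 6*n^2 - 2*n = -9*n^2 + 24*n - 15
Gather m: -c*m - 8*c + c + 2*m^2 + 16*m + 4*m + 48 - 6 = -7*c + 2*m^2 + m*(20 - c) + 42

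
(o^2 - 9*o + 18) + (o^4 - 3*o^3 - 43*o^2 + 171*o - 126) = o^4 - 3*o^3 - 42*o^2 + 162*o - 108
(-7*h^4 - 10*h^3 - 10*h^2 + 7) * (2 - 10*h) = 70*h^5 + 86*h^4 + 80*h^3 - 20*h^2 - 70*h + 14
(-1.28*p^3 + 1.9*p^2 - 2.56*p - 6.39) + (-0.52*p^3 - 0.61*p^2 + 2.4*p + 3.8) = -1.8*p^3 + 1.29*p^2 - 0.16*p - 2.59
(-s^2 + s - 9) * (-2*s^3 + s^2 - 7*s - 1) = 2*s^5 - 3*s^4 + 26*s^3 - 15*s^2 + 62*s + 9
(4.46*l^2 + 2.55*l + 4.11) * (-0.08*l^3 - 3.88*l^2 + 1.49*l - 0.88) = -0.3568*l^5 - 17.5088*l^4 - 3.5774*l^3 - 16.0721*l^2 + 3.8799*l - 3.6168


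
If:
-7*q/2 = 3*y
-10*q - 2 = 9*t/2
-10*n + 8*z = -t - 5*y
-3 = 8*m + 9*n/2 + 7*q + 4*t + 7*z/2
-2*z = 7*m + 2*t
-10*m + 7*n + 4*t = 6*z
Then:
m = 88868/751767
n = -56868/250589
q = -53368/250589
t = 21668/751767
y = 186788/751767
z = -110902/250589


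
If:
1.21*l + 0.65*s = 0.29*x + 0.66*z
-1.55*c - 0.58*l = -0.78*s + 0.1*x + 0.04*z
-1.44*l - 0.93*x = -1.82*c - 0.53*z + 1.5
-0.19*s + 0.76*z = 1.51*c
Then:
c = 0.369433740300081*z + 0.0298662667626379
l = 0.206957592919639*z - 0.1787241799172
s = 1.06397395866778*z - 0.237358225324122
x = 0.972419864023513*z - 1.27772104882928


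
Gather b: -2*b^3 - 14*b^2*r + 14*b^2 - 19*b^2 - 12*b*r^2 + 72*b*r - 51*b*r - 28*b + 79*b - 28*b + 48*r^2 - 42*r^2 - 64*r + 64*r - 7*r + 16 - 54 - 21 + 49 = -2*b^3 + b^2*(-14*r - 5) + b*(-12*r^2 + 21*r + 23) + 6*r^2 - 7*r - 10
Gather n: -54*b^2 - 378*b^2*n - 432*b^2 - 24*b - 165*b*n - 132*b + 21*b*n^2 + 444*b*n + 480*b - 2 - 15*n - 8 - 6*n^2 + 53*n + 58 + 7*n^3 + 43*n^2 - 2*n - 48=-486*b^2 + 324*b + 7*n^3 + n^2*(21*b + 37) + n*(-378*b^2 + 279*b + 36)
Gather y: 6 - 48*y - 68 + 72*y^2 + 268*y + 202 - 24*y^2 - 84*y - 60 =48*y^2 + 136*y + 80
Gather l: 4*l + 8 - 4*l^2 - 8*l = -4*l^2 - 4*l + 8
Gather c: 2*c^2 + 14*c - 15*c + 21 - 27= 2*c^2 - c - 6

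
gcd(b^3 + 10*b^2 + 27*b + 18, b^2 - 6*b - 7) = b + 1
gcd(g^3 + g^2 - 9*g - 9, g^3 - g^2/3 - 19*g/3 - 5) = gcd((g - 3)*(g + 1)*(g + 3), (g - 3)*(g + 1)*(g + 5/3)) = g^2 - 2*g - 3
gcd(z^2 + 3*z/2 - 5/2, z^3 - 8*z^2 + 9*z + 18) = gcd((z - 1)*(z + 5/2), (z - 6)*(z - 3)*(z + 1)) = 1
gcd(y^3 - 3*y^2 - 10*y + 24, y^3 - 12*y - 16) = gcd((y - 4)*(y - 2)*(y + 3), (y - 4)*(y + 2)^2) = y - 4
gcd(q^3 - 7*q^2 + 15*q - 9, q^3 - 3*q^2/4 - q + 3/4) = q - 1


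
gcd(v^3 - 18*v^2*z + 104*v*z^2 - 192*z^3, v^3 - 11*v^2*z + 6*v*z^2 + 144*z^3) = v^2 - 14*v*z + 48*z^2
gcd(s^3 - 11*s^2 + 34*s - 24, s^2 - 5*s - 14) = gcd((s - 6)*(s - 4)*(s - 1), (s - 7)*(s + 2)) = 1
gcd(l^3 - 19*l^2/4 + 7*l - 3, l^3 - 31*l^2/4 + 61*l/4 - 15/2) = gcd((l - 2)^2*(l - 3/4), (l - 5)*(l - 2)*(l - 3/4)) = l^2 - 11*l/4 + 3/2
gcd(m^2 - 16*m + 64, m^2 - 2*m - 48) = m - 8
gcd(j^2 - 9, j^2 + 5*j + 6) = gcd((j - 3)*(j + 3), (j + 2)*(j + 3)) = j + 3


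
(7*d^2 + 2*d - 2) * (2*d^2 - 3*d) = 14*d^4 - 17*d^3 - 10*d^2 + 6*d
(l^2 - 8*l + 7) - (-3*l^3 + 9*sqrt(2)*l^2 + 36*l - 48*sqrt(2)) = 3*l^3 - 9*sqrt(2)*l^2 + l^2 - 44*l + 7 + 48*sqrt(2)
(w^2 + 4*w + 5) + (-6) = w^2 + 4*w - 1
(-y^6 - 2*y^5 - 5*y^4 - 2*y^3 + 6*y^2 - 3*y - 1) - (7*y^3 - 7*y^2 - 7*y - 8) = -y^6 - 2*y^5 - 5*y^4 - 9*y^3 + 13*y^2 + 4*y + 7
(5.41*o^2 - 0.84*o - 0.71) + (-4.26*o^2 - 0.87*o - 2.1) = 1.15*o^2 - 1.71*o - 2.81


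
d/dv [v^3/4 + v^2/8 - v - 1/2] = 3*v^2/4 + v/4 - 1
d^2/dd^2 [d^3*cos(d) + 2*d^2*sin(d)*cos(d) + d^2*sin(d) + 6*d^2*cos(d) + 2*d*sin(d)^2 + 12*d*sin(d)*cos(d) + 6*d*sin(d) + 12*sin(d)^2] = -d^3*cos(d) - 7*d^2*sin(d) - 4*d^2*sin(2*d) - 6*d^2*cos(d) - 30*d*sin(d) - 24*d*sin(2*d) + 10*d*cos(d) + 12*d*cos(2*d) + 2*sin(d) + 6*sin(2*d) + 24*cos(d) + 48*cos(2*d)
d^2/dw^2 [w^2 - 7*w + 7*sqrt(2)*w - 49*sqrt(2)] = 2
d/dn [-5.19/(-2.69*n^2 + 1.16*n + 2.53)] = (6.0204 - 27.9222*n)/(-2.69*n^2 + 1.16*n + 2.53)^2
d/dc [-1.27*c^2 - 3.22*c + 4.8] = -2.54*c - 3.22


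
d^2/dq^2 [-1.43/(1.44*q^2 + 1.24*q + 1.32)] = (5.930496*q^2 + 5.106816*q - 1.43*(2.88*q + 1.24)*(5.76*q + 2.48) + 5.436288)/(1.44*q^2 + 1.24*q + 1.32)^3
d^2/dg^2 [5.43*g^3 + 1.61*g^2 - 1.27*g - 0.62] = 32.58*g + 3.22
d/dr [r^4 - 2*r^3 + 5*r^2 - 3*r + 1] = 4*r^3 - 6*r^2 + 10*r - 3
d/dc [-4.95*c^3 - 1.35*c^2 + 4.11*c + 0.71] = -14.85*c^2 - 2.7*c + 4.11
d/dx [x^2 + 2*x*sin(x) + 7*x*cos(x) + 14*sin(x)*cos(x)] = -7*x*sin(x) + 2*x*cos(x) + 2*x + 2*sin(x) + 7*cos(x) + 14*cos(2*x)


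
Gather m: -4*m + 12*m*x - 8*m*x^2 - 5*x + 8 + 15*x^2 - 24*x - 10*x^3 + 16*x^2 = m*(-8*x^2 + 12*x - 4) - 10*x^3 + 31*x^2 - 29*x + 8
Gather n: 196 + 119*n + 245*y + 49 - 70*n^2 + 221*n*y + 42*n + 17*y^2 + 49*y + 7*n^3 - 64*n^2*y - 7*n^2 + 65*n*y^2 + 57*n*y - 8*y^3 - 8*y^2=7*n^3 + n^2*(-64*y - 77) + n*(65*y^2 + 278*y + 161) - 8*y^3 + 9*y^2 + 294*y + 245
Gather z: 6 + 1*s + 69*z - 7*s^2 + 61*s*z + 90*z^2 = -7*s^2 + s + 90*z^2 + z*(61*s + 69) + 6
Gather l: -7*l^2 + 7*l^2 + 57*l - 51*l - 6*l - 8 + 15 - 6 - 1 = 0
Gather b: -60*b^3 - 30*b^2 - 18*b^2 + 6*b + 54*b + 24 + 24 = -60*b^3 - 48*b^2 + 60*b + 48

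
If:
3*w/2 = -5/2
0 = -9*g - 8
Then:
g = -8/9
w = -5/3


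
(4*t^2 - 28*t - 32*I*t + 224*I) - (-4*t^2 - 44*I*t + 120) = 8*t^2 - 28*t + 12*I*t - 120 + 224*I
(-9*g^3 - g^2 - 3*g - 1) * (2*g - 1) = -18*g^4 + 7*g^3 - 5*g^2 + g + 1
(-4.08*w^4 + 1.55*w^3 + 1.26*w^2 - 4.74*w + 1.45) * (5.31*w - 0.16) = -21.6648*w^5 + 8.8833*w^4 + 6.4426*w^3 - 25.371*w^2 + 8.4579*w - 0.232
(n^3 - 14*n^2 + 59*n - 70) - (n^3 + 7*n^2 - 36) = -21*n^2 + 59*n - 34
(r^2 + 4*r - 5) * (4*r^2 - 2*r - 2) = 4*r^4 + 14*r^3 - 30*r^2 + 2*r + 10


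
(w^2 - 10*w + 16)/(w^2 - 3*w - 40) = (w - 2)/(w + 5)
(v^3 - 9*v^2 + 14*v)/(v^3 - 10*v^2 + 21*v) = (v - 2)/(v - 3)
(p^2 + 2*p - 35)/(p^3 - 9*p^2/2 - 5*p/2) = 2*(p + 7)/(p*(2*p + 1))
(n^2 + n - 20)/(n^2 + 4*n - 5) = (n - 4)/(n - 1)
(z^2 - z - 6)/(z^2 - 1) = (z^2 - z - 6)/(z^2 - 1)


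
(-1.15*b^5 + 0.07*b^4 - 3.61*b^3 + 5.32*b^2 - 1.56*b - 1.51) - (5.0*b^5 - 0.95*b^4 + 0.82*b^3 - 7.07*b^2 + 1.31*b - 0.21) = -6.15*b^5 + 1.02*b^4 - 4.43*b^3 + 12.39*b^2 - 2.87*b - 1.3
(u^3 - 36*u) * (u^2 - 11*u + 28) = u^5 - 11*u^4 - 8*u^3 + 396*u^2 - 1008*u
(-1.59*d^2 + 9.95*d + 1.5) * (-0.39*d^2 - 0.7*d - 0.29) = 0.6201*d^4 - 2.7675*d^3 - 7.0889*d^2 - 3.9355*d - 0.435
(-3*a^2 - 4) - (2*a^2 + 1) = -5*a^2 - 5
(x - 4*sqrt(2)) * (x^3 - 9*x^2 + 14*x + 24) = x^4 - 9*x^3 - 4*sqrt(2)*x^3 + 14*x^2 + 36*sqrt(2)*x^2 - 56*sqrt(2)*x + 24*x - 96*sqrt(2)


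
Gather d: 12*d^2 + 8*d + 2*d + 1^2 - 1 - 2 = 12*d^2 + 10*d - 2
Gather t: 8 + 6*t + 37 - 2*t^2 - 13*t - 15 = -2*t^2 - 7*t + 30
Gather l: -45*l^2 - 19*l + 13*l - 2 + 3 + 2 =-45*l^2 - 6*l + 3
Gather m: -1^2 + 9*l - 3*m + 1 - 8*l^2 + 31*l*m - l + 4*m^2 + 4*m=-8*l^2 + 8*l + 4*m^2 + m*(31*l + 1)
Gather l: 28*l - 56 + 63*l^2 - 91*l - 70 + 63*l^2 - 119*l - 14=126*l^2 - 182*l - 140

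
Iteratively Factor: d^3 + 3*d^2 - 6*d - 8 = (d + 4)*(d^2 - d - 2) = (d - 2)*(d + 4)*(d + 1)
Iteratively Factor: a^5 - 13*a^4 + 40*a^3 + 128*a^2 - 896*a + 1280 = (a - 4)*(a^4 - 9*a^3 + 4*a^2 + 144*a - 320) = (a - 5)*(a - 4)*(a^3 - 4*a^2 - 16*a + 64) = (a - 5)*(a - 4)*(a + 4)*(a^2 - 8*a + 16) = (a - 5)*(a - 4)^2*(a + 4)*(a - 4)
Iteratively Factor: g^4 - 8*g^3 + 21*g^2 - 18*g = (g - 3)*(g^3 - 5*g^2 + 6*g) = g*(g - 3)*(g^2 - 5*g + 6) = g*(g - 3)*(g - 2)*(g - 3)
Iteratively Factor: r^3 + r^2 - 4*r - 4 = (r + 1)*(r^2 - 4) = (r - 2)*(r + 1)*(r + 2)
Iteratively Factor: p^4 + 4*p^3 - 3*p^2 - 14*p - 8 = (p - 2)*(p^3 + 6*p^2 + 9*p + 4) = (p - 2)*(p + 1)*(p^2 + 5*p + 4) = (p - 2)*(p + 1)*(p + 4)*(p + 1)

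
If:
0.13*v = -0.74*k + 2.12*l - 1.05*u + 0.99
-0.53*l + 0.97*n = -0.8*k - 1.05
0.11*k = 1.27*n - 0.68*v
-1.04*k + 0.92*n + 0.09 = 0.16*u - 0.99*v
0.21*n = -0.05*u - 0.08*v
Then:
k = -0.86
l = 0.15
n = -0.29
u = 1.90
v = -0.41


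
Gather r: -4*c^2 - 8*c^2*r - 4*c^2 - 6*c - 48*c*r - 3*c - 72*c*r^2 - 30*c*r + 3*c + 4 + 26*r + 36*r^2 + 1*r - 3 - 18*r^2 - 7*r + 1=-8*c^2 - 6*c + r^2*(18 - 72*c) + r*(-8*c^2 - 78*c + 20) + 2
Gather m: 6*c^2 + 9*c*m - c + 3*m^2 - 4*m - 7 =6*c^2 - c + 3*m^2 + m*(9*c - 4) - 7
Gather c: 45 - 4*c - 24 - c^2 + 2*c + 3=-c^2 - 2*c + 24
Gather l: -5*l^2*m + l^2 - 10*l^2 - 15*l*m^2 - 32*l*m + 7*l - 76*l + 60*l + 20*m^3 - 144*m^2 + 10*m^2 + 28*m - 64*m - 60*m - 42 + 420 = l^2*(-5*m - 9) + l*(-15*m^2 - 32*m - 9) + 20*m^3 - 134*m^2 - 96*m + 378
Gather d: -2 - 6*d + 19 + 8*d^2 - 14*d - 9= 8*d^2 - 20*d + 8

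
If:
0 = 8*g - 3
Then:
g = 3/8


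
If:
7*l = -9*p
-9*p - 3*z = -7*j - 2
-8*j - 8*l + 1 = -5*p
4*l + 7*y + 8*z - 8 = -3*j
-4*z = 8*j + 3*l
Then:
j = -41/100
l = 9/25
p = -7/25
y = 339/700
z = 11/20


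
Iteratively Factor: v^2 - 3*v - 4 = (v + 1)*(v - 4)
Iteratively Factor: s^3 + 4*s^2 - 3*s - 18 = (s + 3)*(s^2 + s - 6) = (s + 3)^2*(s - 2)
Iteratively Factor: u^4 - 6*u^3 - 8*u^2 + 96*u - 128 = (u + 4)*(u^3 - 10*u^2 + 32*u - 32) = (u - 2)*(u + 4)*(u^2 - 8*u + 16) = (u - 4)*(u - 2)*(u + 4)*(u - 4)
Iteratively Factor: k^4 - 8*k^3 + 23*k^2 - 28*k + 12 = (k - 3)*(k^3 - 5*k^2 + 8*k - 4) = (k - 3)*(k - 1)*(k^2 - 4*k + 4) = (k - 3)*(k - 2)*(k - 1)*(k - 2)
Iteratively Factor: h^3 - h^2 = (h)*(h^2 - h) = h*(h - 1)*(h)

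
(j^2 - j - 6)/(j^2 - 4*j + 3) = (j + 2)/(j - 1)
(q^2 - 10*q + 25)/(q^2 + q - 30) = (q - 5)/(q + 6)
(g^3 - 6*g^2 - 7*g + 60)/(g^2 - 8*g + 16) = (g^2 - 2*g - 15)/(g - 4)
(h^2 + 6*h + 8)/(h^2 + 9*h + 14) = (h + 4)/(h + 7)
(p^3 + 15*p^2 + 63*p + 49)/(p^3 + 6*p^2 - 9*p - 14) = (p + 7)/(p - 2)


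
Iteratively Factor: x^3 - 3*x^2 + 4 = (x - 2)*(x^2 - x - 2) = (x - 2)^2*(x + 1)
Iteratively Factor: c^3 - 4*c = (c)*(c^2 - 4) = c*(c + 2)*(c - 2)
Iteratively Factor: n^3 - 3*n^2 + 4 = (n - 2)*(n^2 - n - 2) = (n - 2)*(n + 1)*(n - 2)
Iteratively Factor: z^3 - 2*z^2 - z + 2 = (z - 2)*(z^2 - 1) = (z - 2)*(z - 1)*(z + 1)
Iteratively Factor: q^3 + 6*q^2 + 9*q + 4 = (q + 1)*(q^2 + 5*q + 4) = (q + 1)*(q + 4)*(q + 1)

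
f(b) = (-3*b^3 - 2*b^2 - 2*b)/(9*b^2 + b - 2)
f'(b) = (-18*b - 1)*(-3*b^3 - 2*b^2 - 2*b)/(9*b^2 + b - 2)^2 + (-9*b^2 - 4*b - 2)/(9*b^2 + b - 2)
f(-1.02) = 0.50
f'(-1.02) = 0.21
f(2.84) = -1.23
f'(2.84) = -0.30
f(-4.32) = 1.32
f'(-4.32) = -0.32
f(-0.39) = -0.64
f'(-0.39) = 5.55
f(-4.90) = 1.50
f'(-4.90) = -0.32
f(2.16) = -1.04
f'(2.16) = -0.26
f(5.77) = -2.16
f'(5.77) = -0.32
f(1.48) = -0.89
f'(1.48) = -0.16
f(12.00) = -4.21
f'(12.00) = -0.33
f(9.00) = -3.22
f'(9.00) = -0.33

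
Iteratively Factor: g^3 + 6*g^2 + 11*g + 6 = (g + 1)*(g^2 + 5*g + 6) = (g + 1)*(g + 3)*(g + 2)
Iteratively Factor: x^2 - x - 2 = (x - 2)*(x + 1)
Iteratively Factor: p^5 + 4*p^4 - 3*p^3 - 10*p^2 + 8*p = (p - 1)*(p^4 + 5*p^3 + 2*p^2 - 8*p) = (p - 1)*(p + 2)*(p^3 + 3*p^2 - 4*p) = (p - 1)^2*(p + 2)*(p^2 + 4*p) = p*(p - 1)^2*(p + 2)*(p + 4)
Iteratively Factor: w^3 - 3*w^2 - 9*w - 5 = (w + 1)*(w^2 - 4*w - 5) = (w - 5)*(w + 1)*(w + 1)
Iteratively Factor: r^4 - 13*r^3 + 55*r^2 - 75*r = (r - 3)*(r^3 - 10*r^2 + 25*r) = r*(r - 3)*(r^2 - 10*r + 25) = r*(r - 5)*(r - 3)*(r - 5)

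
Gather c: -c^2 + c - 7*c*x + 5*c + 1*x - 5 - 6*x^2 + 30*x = -c^2 + c*(6 - 7*x) - 6*x^2 + 31*x - 5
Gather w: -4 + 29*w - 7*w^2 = -7*w^2 + 29*w - 4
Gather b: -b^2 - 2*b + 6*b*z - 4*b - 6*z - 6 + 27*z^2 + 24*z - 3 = -b^2 + b*(6*z - 6) + 27*z^2 + 18*z - 9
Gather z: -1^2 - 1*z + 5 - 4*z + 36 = 40 - 5*z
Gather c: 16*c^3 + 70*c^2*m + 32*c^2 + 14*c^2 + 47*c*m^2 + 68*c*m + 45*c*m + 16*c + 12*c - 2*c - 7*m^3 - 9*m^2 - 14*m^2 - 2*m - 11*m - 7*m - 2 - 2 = 16*c^3 + c^2*(70*m + 46) + c*(47*m^2 + 113*m + 26) - 7*m^3 - 23*m^2 - 20*m - 4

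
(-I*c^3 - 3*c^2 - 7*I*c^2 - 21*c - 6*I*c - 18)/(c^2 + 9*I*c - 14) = (-I*c^3 + c^2*(-3 - 7*I) + c*(-21 - 6*I) - 18)/(c^2 + 9*I*c - 14)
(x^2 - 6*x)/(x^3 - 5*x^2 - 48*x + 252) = x/(x^2 + x - 42)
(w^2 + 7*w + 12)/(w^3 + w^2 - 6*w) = (w + 4)/(w*(w - 2))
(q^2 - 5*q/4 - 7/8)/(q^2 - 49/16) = 2*(2*q + 1)/(4*q + 7)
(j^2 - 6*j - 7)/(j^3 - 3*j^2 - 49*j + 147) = (j + 1)/(j^2 + 4*j - 21)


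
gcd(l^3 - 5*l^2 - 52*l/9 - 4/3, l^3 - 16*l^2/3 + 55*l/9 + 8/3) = l + 1/3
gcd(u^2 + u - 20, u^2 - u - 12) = u - 4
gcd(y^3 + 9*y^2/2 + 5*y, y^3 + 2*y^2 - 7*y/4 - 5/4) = y + 5/2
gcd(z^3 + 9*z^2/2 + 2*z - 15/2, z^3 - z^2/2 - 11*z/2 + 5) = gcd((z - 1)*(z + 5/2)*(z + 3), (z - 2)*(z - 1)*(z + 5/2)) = z^2 + 3*z/2 - 5/2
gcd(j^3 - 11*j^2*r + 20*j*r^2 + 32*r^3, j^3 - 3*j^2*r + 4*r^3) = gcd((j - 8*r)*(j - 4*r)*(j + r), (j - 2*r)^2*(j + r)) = j + r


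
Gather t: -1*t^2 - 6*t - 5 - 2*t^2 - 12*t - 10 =-3*t^2 - 18*t - 15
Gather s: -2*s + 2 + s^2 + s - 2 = s^2 - s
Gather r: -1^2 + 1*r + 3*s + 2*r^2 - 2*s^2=2*r^2 + r - 2*s^2 + 3*s - 1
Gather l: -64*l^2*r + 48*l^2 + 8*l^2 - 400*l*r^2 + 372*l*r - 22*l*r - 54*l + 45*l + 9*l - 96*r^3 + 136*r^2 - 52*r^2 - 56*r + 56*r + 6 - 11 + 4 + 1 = l^2*(56 - 64*r) + l*(-400*r^2 + 350*r) - 96*r^3 + 84*r^2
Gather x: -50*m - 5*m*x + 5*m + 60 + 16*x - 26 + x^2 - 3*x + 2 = -45*m + x^2 + x*(13 - 5*m) + 36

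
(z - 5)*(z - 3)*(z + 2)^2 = z^4 - 4*z^3 - 13*z^2 + 28*z + 60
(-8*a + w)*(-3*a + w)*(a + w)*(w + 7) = 24*a^3*w + 168*a^3 + 13*a^2*w^2 + 91*a^2*w - 10*a*w^3 - 70*a*w^2 + w^4 + 7*w^3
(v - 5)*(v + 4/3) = v^2 - 11*v/3 - 20/3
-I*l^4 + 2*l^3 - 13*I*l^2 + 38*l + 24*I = (l - 4*I)*(l + 2*I)*(l + 3*I)*(-I*l + 1)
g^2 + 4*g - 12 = (g - 2)*(g + 6)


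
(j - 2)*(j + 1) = j^2 - j - 2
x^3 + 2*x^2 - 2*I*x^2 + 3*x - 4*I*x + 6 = (x + 2)*(x - 3*I)*(x + I)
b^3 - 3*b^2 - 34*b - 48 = (b - 8)*(b + 2)*(b + 3)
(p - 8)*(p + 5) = p^2 - 3*p - 40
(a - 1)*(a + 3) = a^2 + 2*a - 3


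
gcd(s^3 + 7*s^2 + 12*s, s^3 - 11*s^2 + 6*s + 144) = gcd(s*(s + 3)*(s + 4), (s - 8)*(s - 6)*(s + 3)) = s + 3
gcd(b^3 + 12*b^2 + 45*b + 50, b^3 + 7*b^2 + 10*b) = b^2 + 7*b + 10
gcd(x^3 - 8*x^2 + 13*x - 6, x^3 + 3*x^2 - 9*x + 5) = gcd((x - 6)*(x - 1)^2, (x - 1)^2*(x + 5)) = x^2 - 2*x + 1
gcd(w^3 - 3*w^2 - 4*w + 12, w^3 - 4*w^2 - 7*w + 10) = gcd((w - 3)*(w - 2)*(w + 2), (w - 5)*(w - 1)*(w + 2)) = w + 2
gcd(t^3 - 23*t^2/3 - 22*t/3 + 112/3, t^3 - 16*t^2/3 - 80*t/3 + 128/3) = t - 8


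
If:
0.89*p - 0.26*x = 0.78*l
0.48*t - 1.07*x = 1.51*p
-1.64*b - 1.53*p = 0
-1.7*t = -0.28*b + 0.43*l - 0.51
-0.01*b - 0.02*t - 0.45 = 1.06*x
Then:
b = -0.31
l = 0.53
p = 0.34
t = 0.12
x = -0.42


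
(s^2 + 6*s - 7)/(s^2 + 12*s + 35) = (s - 1)/(s + 5)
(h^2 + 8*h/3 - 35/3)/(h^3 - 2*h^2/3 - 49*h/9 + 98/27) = 9*(h + 5)/(9*h^2 + 15*h - 14)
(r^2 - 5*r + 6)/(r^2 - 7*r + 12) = (r - 2)/(r - 4)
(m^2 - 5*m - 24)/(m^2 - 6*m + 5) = (m^2 - 5*m - 24)/(m^2 - 6*m + 5)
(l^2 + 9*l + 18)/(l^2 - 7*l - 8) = (l^2 + 9*l + 18)/(l^2 - 7*l - 8)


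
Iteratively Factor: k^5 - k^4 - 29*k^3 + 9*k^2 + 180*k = (k - 3)*(k^4 + 2*k^3 - 23*k^2 - 60*k) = k*(k - 3)*(k^3 + 2*k^2 - 23*k - 60) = k*(k - 3)*(k + 4)*(k^2 - 2*k - 15) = k*(k - 3)*(k + 3)*(k + 4)*(k - 5)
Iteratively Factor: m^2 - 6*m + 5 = (m - 5)*(m - 1)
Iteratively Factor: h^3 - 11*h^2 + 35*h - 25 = (h - 5)*(h^2 - 6*h + 5) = (h - 5)^2*(h - 1)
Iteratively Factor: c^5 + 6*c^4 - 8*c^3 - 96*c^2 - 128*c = (c - 4)*(c^4 + 10*c^3 + 32*c^2 + 32*c) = (c - 4)*(c + 4)*(c^3 + 6*c^2 + 8*c) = (c - 4)*(c + 2)*(c + 4)*(c^2 + 4*c) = c*(c - 4)*(c + 2)*(c + 4)*(c + 4)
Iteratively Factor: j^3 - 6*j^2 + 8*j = (j - 2)*(j^2 - 4*j) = (j - 4)*(j - 2)*(j)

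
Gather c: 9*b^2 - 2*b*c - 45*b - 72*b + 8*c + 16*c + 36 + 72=9*b^2 - 117*b + c*(24 - 2*b) + 108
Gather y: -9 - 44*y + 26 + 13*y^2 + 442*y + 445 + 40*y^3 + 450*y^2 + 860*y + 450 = 40*y^3 + 463*y^2 + 1258*y + 912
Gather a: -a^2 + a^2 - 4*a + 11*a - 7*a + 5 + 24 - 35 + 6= 0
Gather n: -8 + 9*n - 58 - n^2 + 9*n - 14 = -n^2 + 18*n - 80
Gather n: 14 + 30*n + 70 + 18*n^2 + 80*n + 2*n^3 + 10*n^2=2*n^3 + 28*n^2 + 110*n + 84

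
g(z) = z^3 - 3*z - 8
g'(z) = 3*z^2 - 3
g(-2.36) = -14.06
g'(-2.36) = 13.71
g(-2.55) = -16.93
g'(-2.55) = 16.51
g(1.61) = -8.66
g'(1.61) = 4.78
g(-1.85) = -8.78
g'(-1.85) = 7.27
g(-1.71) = -7.87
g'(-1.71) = 5.77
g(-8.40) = -575.50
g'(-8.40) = 208.68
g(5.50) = 141.88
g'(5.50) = 87.75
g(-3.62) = -44.58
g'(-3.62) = 36.31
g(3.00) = 10.00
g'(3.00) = 24.00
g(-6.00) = -206.00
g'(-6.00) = 105.00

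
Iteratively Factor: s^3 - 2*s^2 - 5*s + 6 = (s - 3)*(s^2 + s - 2) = (s - 3)*(s + 2)*(s - 1)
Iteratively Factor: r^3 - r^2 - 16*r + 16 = (r - 4)*(r^2 + 3*r - 4) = (r - 4)*(r - 1)*(r + 4)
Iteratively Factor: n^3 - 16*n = (n - 4)*(n^2 + 4*n) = n*(n - 4)*(n + 4)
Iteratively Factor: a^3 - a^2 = (a - 1)*(a^2) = a*(a - 1)*(a)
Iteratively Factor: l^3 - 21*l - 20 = (l - 5)*(l^2 + 5*l + 4) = (l - 5)*(l + 4)*(l + 1)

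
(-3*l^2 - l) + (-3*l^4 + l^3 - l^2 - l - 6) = -3*l^4 + l^3 - 4*l^2 - 2*l - 6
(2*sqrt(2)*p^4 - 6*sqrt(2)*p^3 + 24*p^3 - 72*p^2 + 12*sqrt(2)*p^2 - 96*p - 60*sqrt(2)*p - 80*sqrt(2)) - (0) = 2*sqrt(2)*p^4 - 6*sqrt(2)*p^3 + 24*p^3 - 72*p^2 + 12*sqrt(2)*p^2 - 96*p - 60*sqrt(2)*p - 80*sqrt(2)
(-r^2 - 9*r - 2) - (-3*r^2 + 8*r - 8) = 2*r^2 - 17*r + 6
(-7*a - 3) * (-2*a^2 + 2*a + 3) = 14*a^3 - 8*a^2 - 27*a - 9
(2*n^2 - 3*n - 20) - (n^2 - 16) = n^2 - 3*n - 4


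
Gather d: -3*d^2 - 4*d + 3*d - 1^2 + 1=-3*d^2 - d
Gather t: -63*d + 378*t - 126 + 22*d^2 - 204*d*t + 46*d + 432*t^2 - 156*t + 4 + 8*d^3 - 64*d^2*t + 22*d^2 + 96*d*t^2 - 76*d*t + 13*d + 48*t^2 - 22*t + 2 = 8*d^3 + 44*d^2 - 4*d + t^2*(96*d + 480) + t*(-64*d^2 - 280*d + 200) - 120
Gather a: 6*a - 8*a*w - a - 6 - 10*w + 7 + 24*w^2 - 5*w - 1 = a*(5 - 8*w) + 24*w^2 - 15*w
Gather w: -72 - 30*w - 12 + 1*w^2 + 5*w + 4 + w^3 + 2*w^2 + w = w^3 + 3*w^2 - 24*w - 80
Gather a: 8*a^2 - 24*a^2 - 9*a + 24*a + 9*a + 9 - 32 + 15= -16*a^2 + 24*a - 8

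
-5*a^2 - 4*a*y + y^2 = (-5*a + y)*(a + y)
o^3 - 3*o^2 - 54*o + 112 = (o - 8)*(o - 2)*(o + 7)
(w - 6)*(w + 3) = w^2 - 3*w - 18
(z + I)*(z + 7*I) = z^2 + 8*I*z - 7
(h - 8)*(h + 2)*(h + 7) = h^3 + h^2 - 58*h - 112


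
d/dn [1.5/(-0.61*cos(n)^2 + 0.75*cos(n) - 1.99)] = (1.125 - 1.83*cos(n))*sin(n)/(0.61*cos(n)^2 - 0.75*cos(n) + 1.99)^2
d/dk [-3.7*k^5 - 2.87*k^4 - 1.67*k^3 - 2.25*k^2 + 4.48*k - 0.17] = -18.5*k^4 - 11.48*k^3 - 5.01*k^2 - 4.5*k + 4.48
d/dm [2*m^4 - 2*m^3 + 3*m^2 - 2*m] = 8*m^3 - 6*m^2 + 6*m - 2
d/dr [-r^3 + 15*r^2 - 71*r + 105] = -3*r^2 + 30*r - 71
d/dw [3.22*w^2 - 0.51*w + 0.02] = 6.44*w - 0.51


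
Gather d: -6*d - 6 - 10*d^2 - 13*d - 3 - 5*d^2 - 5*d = -15*d^2 - 24*d - 9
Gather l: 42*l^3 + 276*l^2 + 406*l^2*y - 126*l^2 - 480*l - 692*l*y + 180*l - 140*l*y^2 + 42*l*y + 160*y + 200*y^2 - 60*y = 42*l^3 + l^2*(406*y + 150) + l*(-140*y^2 - 650*y - 300) + 200*y^2 + 100*y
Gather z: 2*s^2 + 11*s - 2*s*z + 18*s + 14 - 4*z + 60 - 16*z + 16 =2*s^2 + 29*s + z*(-2*s - 20) + 90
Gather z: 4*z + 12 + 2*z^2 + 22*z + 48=2*z^2 + 26*z + 60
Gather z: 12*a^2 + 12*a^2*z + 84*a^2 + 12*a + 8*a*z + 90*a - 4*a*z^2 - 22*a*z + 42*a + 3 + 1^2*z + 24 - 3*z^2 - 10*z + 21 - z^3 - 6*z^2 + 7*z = 96*a^2 + 144*a - z^3 + z^2*(-4*a - 9) + z*(12*a^2 - 14*a - 2) + 48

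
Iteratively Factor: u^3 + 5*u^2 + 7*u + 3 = (u + 1)*(u^2 + 4*u + 3) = (u + 1)*(u + 3)*(u + 1)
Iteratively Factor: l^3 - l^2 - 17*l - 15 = (l + 1)*(l^2 - 2*l - 15) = (l - 5)*(l + 1)*(l + 3)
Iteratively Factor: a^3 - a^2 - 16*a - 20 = (a + 2)*(a^2 - 3*a - 10) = (a - 5)*(a + 2)*(a + 2)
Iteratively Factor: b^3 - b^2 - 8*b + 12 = (b - 2)*(b^2 + b - 6) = (b - 2)^2*(b + 3)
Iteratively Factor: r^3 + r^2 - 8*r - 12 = (r + 2)*(r^2 - r - 6) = (r + 2)^2*(r - 3)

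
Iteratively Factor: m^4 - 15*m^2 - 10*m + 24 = (m - 4)*(m^3 + 4*m^2 + m - 6) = (m - 4)*(m + 3)*(m^2 + m - 2) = (m - 4)*(m - 1)*(m + 3)*(m + 2)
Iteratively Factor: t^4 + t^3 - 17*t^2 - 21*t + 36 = (t - 1)*(t^3 + 2*t^2 - 15*t - 36) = (t - 4)*(t - 1)*(t^2 + 6*t + 9) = (t - 4)*(t - 1)*(t + 3)*(t + 3)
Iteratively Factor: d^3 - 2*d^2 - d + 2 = (d + 1)*(d^2 - 3*d + 2) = (d - 2)*(d + 1)*(d - 1)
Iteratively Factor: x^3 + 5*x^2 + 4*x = (x)*(x^2 + 5*x + 4) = x*(x + 1)*(x + 4)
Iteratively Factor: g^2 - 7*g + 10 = (g - 2)*(g - 5)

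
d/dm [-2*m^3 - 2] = -6*m^2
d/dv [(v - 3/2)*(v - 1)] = 2*v - 5/2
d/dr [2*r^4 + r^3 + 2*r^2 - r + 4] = 8*r^3 + 3*r^2 + 4*r - 1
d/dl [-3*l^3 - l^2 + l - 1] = -9*l^2 - 2*l + 1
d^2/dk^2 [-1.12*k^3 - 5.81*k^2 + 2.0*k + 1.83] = -6.72*k - 11.62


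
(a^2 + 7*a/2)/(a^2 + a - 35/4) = 2*a/(2*a - 5)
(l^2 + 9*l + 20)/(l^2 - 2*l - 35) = (l + 4)/(l - 7)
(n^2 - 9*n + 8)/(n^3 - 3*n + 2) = (n - 8)/(n^2 + n - 2)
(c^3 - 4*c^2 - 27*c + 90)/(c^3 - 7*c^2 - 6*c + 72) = (c^2 + 2*c - 15)/(c^2 - c - 12)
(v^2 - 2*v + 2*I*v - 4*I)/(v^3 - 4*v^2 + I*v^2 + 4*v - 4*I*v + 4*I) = (v + 2*I)/(v^2 + v*(-2 + I) - 2*I)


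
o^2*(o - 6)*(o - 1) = o^4 - 7*o^3 + 6*o^2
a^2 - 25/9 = (a - 5/3)*(a + 5/3)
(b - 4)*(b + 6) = b^2 + 2*b - 24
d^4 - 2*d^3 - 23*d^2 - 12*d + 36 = (d - 6)*(d - 1)*(d + 2)*(d + 3)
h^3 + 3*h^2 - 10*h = h*(h - 2)*(h + 5)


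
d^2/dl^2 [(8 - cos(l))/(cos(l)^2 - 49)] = (8*(8 - cos(l))*sin(l)^2*cos(l)^2 + (cos(l)^2 - 49)^2*cos(l) + 2*(cos(l)^2 - 49)*(8*cos(2*l) - cos(3*l)))/(cos(l)^2 - 49)^3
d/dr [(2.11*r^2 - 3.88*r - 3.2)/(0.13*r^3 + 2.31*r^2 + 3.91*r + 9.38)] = (-0.2743*r^4 + 1.0088*r^3 + 18.4609*r^2 + 54.3676*r - 23.8824)/(0.0169*r^6 + 0.6006*r^5 + 6.3527*r^4 + 20.503*r^3 + 58.6237*r^2 + 73.3516*r + 87.9844)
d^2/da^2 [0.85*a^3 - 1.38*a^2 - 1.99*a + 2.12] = 5.1*a - 2.76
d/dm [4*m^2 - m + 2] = 8*m - 1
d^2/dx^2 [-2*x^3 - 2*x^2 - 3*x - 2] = -12*x - 4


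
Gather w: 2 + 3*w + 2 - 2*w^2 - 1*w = -2*w^2 + 2*w + 4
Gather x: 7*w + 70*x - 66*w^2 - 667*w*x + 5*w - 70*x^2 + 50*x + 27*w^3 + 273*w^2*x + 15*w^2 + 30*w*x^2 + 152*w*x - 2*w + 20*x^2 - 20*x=27*w^3 - 51*w^2 + 10*w + x^2*(30*w - 50) + x*(273*w^2 - 515*w + 100)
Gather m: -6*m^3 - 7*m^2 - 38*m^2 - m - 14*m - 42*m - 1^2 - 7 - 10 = -6*m^3 - 45*m^2 - 57*m - 18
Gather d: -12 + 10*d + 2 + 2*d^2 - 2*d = 2*d^2 + 8*d - 10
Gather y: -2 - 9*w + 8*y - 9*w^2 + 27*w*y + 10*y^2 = -9*w^2 - 9*w + 10*y^2 + y*(27*w + 8) - 2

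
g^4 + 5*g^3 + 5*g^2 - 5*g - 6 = (g - 1)*(g + 1)*(g + 2)*(g + 3)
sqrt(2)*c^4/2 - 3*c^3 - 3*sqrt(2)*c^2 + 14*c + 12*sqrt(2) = (c - 3*sqrt(2))*(c - 2*sqrt(2))*(c + sqrt(2))*(sqrt(2)*c/2 + 1)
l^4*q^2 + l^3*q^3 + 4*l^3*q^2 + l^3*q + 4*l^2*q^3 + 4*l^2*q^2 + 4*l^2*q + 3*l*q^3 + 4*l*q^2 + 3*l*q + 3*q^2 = (l + 3)*(l + q)*(l*q + 1)*(l*q + q)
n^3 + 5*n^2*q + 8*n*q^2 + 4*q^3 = (n + q)*(n + 2*q)^2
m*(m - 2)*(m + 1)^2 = m^4 - 3*m^2 - 2*m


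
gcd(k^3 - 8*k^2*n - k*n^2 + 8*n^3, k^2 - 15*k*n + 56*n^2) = k - 8*n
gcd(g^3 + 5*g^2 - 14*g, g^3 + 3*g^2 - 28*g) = g^2 + 7*g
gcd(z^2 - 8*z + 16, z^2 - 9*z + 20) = z - 4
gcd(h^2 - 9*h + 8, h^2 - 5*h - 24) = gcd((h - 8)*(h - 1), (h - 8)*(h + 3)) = h - 8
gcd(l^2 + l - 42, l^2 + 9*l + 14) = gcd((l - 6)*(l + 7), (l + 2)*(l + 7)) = l + 7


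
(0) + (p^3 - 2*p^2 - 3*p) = p^3 - 2*p^2 - 3*p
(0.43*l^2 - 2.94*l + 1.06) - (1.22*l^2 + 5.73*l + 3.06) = -0.79*l^2 - 8.67*l - 2.0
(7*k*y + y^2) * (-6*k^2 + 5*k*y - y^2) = -42*k^3*y + 29*k^2*y^2 - 2*k*y^3 - y^4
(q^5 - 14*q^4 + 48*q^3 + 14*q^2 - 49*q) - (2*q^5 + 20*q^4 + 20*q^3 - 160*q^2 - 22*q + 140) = -q^5 - 34*q^4 + 28*q^3 + 174*q^2 - 27*q - 140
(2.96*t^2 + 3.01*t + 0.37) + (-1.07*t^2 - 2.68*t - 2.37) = 1.89*t^2 + 0.33*t - 2.0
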